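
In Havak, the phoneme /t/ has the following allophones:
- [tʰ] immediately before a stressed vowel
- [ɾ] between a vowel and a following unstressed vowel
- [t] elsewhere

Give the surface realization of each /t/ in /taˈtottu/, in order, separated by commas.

[t], [tʰ], [t], [t]

Occurrence 1 (position 1): no conditioning environment matches → elsewhere allophone [t].
Occurrence 2 (position 3): immediately before a stressed vowel → [tʰ].
Occurrence 3 (position 5): no conditioning environment matches → elsewhere allophone [t].
Occurrence 4 (position 6): no conditioning environment matches → elsewhere allophone [t].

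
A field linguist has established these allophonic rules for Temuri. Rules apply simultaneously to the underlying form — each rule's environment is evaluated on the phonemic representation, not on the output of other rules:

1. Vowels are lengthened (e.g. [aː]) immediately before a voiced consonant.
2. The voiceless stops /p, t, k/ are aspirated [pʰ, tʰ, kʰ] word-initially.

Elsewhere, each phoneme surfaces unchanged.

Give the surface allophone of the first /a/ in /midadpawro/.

/a/ (between /d/ and /d/): before a voiced consonant, so rule 1 applies → [aː].

[aː]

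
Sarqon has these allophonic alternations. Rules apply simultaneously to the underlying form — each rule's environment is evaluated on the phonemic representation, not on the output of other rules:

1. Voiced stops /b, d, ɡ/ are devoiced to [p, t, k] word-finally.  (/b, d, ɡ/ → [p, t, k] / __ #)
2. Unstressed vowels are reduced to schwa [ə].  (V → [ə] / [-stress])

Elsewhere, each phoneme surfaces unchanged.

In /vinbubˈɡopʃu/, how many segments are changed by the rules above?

3

Segments that undergo a rule: /i/ → [ə] (rule 2); /u/ → [ə] (rule 2); /u/ → [ə] (rule 2).
All other segments surface unchanged.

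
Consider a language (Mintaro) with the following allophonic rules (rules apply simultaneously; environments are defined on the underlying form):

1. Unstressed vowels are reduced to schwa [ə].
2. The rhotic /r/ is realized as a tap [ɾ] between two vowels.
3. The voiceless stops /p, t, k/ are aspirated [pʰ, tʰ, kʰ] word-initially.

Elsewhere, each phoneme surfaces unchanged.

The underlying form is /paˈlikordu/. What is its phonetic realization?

[pʰəˈlikərdə]

/p/ (word-initial) occurs word-initially → [pʰ] by rule 3.
/a/ (between /p/ and /l/): in an unstressed syllable, so rule 1 applies → [ə].
/l/ stays [l].
/i/ — between /l/ and /k/; rule 1 does not apply here → [i].
/k/ — between /i/ and /o/; rule 3 does not apply here → [k].
/o/ (between /k/ and /r/) occurs in an unstressed syllable → [ə] by rule 1.
/r/ — between /o/ and /d/; rule 2 does not apply here → [r].
/d/ (between /r/ and /u/): no rule targets it → [d].
Rule 1 applies to /u/ (word-final: in an unstressed syllable) → [ə].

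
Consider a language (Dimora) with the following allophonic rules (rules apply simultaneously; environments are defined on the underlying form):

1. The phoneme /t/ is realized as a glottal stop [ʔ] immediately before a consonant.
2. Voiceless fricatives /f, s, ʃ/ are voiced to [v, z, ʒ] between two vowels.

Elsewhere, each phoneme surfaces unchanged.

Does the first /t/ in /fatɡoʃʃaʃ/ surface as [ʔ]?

/t/ meets the environment for rule 1 (immediately before a consonant) → [ʔ].
The actual realization is [ʔ], which matches [ʔ].

Yes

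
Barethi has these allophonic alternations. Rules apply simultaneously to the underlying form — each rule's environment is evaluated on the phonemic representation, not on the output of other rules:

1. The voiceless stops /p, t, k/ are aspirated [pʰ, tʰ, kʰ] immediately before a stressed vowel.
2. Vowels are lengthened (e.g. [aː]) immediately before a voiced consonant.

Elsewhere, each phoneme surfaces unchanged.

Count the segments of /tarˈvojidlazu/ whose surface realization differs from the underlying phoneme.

Segments that undergo a rule: /a/ → [aː] (rule 2); /o/ → [oː] (rule 2); /i/ → [iː] (rule 2); /a/ → [aː] (rule 2).
All other segments surface unchanged.

4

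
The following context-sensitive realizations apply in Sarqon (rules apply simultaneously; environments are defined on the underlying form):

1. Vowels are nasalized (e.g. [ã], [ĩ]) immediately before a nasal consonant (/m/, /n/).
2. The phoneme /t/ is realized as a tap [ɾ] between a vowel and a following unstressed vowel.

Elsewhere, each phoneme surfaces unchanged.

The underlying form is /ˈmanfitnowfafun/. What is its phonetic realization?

/m/ (word-initial): no rule targets it → [m].
/a/ — between /m/ and /n/, before a nasal consonant — surfaces as [ã] (rule 1).
/n/ stays [n].
/f/ (between /n/ and /i/): no rule targets it → [f].
/i/ — between /f/ and /t/; rule 1 does not apply here → [i].
/t/ (between /i/ and /n/) is in the target of rule 2 but the environment (between a vowel and a following unstressed vowel) is not met → [t].
/n/ (between /t/ and /o/) is unaffected → [n].
/o/ (between /n/ and /w/) is in the target of rule 1 but the environment (before a nasal consonant) is not met → [o].
/w/ stays [w].
/f/ (between /w/ and /a/): no rule targets it → [f].
/a/ (between /f/ and /f/) fails the environment for rule 1, so it stays [a].
/f/ (between /a/ and /u/): no rule targets it → [f].
/u/ (between /f/ and /n/): before a nasal consonant, so rule 1 applies → [ũ].
/n/ (word-final): no rule targets it → [n].

[ˈmãnfitnowfafũn]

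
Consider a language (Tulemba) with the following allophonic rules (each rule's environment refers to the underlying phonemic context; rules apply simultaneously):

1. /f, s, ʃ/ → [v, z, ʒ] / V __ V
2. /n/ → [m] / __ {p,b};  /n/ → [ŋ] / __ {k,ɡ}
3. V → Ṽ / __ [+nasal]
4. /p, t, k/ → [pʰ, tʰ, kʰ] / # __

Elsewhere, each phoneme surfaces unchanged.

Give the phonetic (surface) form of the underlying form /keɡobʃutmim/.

[kʰeɡobʃutmĩm]

/k/ (word-initial) occurs word-initially → [kʰ] by rule 4.
/e/ — between /k/ and /ɡ/; rule 3 does not apply here → [e].
/o/ — between /ɡ/ and /b/; rule 3 does not apply here → [o].
/ʃ/ (between /b/ and /u/) is in the target of rule 1 but the environment (between two vowels) is not met → [ʃ].
/u/ (between /ʃ/ and /t/): rule 3 targets it, but not before a nasal consonant → unchanged [u].
/t/ (between /u/ and /m/): rule 4 targets it, but not word-initially → unchanged [t].
/i/ (between /m/ and /m/) occurs before a nasal consonant → [ĩ] by rule 3.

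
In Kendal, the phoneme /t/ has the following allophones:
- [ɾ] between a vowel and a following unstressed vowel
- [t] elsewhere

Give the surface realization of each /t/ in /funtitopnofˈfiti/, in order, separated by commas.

[t], [ɾ], [ɾ]

Occurrence 1 (position 4): no conditioning environment matches → elsewhere allophone [t].
Occurrence 2 (position 6): between a vowel and a following unstressed vowel → [ɾ].
Occurrence 3 (position 14): between a vowel and a following unstressed vowel → [ɾ].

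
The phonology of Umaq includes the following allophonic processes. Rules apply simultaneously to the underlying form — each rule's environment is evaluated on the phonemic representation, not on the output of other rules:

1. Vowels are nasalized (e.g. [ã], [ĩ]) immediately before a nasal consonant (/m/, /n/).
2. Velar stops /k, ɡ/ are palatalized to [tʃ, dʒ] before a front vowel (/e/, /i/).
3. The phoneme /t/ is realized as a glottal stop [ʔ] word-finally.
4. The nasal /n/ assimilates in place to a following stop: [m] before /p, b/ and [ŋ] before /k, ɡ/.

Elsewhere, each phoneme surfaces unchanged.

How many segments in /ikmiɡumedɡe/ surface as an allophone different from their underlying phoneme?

Segments that undergo a rule: /u/ → [ũ] (rule 1); /ɡ/ → [dʒ] (rule 2).
All other segments surface unchanged.

2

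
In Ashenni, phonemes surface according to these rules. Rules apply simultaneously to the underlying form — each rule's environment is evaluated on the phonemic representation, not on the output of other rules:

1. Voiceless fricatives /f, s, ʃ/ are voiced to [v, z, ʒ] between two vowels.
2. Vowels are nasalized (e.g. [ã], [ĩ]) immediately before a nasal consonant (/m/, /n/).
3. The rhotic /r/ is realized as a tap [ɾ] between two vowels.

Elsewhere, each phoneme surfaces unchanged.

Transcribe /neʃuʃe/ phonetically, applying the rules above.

[neʒuʒe]

/n/ (word-initial): no rule targets it → [n].
/e/ (between /n/ and /ʃ/) is in the target of rule 2 but the environment (before a nasal consonant) is not met → [e].
/ʃ/ (between /e/ and /u/): between two vowels, so rule 1 applies → [ʒ].
/u/ (between /ʃ/ and /ʃ/): rule 2 targets it, but not before a nasal consonant → unchanged [u].
/ʃ/ (between /u/ and /e/): between two vowels, so rule 1 applies → [ʒ].
/e/ (word-final) is in the target of rule 2 but the environment (before a nasal consonant) is not met → [e].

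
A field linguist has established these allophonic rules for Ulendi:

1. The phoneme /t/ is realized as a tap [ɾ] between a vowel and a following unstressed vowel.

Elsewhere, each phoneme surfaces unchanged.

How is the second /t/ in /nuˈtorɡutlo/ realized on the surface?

[t]

/t/ (between /u/ and /l/) is in the target of rule 1 but the environment (between a vowel and a following unstressed vowel) is not met → [t].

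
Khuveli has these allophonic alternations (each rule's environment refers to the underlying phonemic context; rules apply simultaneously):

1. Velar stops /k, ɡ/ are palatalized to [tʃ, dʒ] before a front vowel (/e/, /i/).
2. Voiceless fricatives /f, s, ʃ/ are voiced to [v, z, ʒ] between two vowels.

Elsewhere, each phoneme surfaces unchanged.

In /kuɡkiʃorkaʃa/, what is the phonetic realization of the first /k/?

[k]

/k/ (word-initial) fails the environment for rule 1, so it stays [k].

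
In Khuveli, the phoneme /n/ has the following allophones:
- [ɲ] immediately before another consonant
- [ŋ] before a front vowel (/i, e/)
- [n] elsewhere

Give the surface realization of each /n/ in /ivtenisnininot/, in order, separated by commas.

[ŋ], [ŋ], [ŋ], [n]

Occurrence 1 (position 5): before a front vowel (/i, e/) → [ŋ].
Occurrence 2 (position 8): before a front vowel (/i, e/) → [ŋ].
Occurrence 3 (position 10): before a front vowel (/i, e/) → [ŋ].
Occurrence 4 (position 12): no conditioning environment matches → elsewhere allophone [n].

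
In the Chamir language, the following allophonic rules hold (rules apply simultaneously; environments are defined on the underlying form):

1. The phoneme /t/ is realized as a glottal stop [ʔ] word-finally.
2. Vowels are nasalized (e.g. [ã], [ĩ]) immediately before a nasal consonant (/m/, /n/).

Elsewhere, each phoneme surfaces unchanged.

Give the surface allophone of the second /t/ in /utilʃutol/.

/t/ (between /u/ and /o/) is in the target of rule 1 but the environment (word-finally) is not met → [t].

[t]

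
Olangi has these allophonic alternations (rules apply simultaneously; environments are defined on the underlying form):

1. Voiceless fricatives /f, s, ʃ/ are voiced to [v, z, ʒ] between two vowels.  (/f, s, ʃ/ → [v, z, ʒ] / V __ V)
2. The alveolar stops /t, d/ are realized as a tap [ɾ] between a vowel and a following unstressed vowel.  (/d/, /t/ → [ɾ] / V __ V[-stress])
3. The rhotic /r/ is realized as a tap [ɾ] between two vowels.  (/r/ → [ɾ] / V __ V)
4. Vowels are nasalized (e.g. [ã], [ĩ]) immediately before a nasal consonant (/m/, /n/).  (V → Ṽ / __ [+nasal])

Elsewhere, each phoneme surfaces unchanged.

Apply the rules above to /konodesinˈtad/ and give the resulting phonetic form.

[kõnoɾezĩnˈtad]

/k/ (word-initial) is unaffected → [k].
/o/ — between /k/ and /n/, before a nasal consonant — surfaces as [õ] (rule 4).
/n/ (between /o/ and /o/): no rule targets it → [n].
/o/ (between /n/ and /d/): rule 4 targets it, but not before a nasal consonant → unchanged [o].
/d/ — between /o/ and /e/, between a vowel and a following unstressed vowel — surfaces as [ɾ] (rule 2).
/e/ — between /d/ and /s/; rule 4 does not apply here → [e].
/s/ meets the environment for rule 1 (between two vowels) → [z].
/i/ meets the environment for rule 4 (before a nasal consonant) → [ĩ].
/n/ (between /i/ and /t/) is unaffected → [n].
/t/ (between /n/ and /a/): rule 2 targets it, but not between a vowel and a following unstressed vowel → unchanged [t].
/a/ (between /t/ and /d/): rule 4 targets it, but not before a nasal consonant → unchanged [a].
/d/ — word-final; rule 2 does not apply here → [d].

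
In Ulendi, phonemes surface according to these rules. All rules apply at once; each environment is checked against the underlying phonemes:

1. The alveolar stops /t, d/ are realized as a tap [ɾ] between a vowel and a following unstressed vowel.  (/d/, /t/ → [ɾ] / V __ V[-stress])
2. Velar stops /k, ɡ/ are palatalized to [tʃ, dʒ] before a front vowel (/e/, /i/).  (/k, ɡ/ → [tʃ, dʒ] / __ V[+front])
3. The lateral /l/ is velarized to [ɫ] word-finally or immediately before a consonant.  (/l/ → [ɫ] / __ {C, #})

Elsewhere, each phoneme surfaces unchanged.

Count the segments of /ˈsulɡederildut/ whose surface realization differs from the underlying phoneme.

Segments that undergo a rule: /l/ → [ɫ] (rule 3); /ɡ/ → [dʒ] (rule 2); /d/ → [ɾ] (rule 1); /l/ → [ɫ] (rule 3).
All other segments surface unchanged.

4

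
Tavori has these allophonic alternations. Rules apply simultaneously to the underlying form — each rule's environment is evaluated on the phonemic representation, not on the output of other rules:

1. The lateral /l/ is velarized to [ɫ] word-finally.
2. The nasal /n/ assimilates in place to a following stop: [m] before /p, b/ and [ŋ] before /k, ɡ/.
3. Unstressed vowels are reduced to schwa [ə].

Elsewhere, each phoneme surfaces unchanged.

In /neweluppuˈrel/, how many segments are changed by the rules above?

Segments that undergo a rule: /e/ → [ə] (rule 3); /e/ → [ə] (rule 3); /u/ → [ə] (rule 3); /u/ → [ə] (rule 3); /l/ → [ɫ] (rule 1).
All other segments surface unchanged.

5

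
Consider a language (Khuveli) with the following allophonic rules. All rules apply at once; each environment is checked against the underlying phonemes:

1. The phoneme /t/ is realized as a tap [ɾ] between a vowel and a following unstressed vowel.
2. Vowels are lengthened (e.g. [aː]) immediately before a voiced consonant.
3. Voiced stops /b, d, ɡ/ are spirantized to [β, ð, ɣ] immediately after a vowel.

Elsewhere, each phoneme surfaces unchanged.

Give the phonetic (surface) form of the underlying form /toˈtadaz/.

/t/ (word-initial): rule 1 targets it, but not between a vowel and a following unstressed vowel → unchanged [t].
/o/ (between /t/ and /t/) fails the environment for rule 2, so it stays [o].
/t/ (between /o/ and /a/): rule 1 targets it, but not between a vowel and a following unstressed vowel → unchanged [t].
/a/ (between /t/ and /d/): before a voiced consonant, so rule 2 applies → [aː].
/d/ (between /a/ and /a/) occurs immediately after a vowel → [ð] by rule 3.
/a/ (between /d/ and /z/): before a voiced consonant, so rule 2 applies → [aː].
/z/ (word-final): no rule targets it → [z].

[toˈtaːðaːz]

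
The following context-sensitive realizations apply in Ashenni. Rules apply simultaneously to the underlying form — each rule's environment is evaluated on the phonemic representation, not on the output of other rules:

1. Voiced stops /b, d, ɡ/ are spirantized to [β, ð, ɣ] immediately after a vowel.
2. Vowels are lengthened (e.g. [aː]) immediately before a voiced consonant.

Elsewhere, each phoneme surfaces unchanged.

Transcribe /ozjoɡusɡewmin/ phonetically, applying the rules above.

[oːzjoːɣusɡeːwmiːn]

/o/ meets the environment for rule 2 (before a voiced consonant) → [oː].
/o/ (between /j/ and /ɡ/) occurs before a voiced consonant → [oː] by rule 2.
Rule 1 applies to /ɡ/ (between /o/ and /u/: immediately after a vowel) → [ɣ].
/u/ (between /ɡ/ and /s/) fails the environment for rule 2, so it stays [u].
/ɡ/ (between /s/ and /e/) is in the target of rule 1 but the environment (immediately after a vowel) is not met → [ɡ].
/e/ — between /ɡ/ and /w/, before a voiced consonant — surfaces as [eː] (rule 2).
/i/ (between /m/ and /n/) occurs before a voiced consonant → [iː] by rule 2.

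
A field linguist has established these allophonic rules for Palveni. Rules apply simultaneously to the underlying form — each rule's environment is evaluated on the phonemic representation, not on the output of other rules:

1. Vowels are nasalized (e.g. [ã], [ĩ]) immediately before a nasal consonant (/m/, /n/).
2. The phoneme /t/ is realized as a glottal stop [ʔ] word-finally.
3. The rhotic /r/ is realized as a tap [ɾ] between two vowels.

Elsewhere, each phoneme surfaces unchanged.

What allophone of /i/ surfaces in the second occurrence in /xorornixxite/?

[i]

/i/ (between /x/ and /t/) fails the environment for rule 1, so it stays [i].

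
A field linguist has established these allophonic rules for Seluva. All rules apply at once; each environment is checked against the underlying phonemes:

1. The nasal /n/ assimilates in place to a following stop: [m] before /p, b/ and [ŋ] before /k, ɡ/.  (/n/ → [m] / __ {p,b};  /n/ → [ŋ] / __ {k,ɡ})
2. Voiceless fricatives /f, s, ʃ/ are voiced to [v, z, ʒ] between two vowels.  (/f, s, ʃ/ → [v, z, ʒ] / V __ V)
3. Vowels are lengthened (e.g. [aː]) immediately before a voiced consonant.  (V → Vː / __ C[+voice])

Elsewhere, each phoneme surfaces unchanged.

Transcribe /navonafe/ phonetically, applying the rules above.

[naːvoːnave]

/n/ (word-initial) is in the target of rule 1 but the environment (before a labial or velar stop) is not met → [n].
/a/ — between /n/ and /v/, before a voiced consonant — surfaces as [aː] (rule 3).
/v/ (between /a/ and /o/) is unaffected → [v].
/o/ (between /v/ and /n/): before a voiced consonant, so rule 3 applies → [oː].
/n/ (between /o/ and /a/) fails the environment for rule 1, so it stays [n].
/a/ (between /n/ and /f/) fails the environment for rule 3, so it stays [a].
Rule 2 applies to /f/ (between /a/ and /e/: between two vowels) → [v].
/e/ (word-final) fails the environment for rule 3, so it stays [e].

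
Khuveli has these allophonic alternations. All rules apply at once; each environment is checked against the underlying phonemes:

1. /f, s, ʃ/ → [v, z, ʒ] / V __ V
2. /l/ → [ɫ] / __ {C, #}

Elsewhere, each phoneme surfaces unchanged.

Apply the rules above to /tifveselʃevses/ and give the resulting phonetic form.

/t/ — not in any rule's target class → [t].
/i/ stays [i].
/f/ (between /i/ and /v/): rule 1 targets it, but not between two vowels → unchanged [f].
/v/ — not in any rule's target class → [v].
/e/ — not in any rule's target class → [e].
/s/ — between /e/ and /e/, between two vowels — surfaces as [z] (rule 1).
/e/ — not in any rule's target class → [e].
/l/ meets the environment for rule 2 (word-finally or immediately before a consonant) → [ɫ].
/ʃ/ (between /l/ and /e/) fails the environment for rule 1, so it stays [ʃ].
/e/ (between /ʃ/ and /v/): no rule targets it → [e].
/v/ stays [v].
/s/ — between /v/ and /e/; rule 1 does not apply here → [s].
/e/ (between /s/ and /s/): no rule targets it → [e].
/s/ — word-final; rule 1 does not apply here → [s].

[tifvezeɫʃevses]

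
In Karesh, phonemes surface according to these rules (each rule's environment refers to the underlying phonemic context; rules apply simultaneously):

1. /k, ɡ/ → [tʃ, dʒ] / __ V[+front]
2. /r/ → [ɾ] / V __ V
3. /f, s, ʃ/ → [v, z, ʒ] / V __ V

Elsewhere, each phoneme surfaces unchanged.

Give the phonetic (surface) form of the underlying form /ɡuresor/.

[ɡuɾezor]

/ɡ/ (word-initial): rule 1 targets it, but not before a front vowel → unchanged [ɡ].
/u/ — not in any rule's target class → [u].
/r/ meets the environment for rule 2 (between two vowels) → [ɾ].
/e/ (between /r/ and /s/): no rule targets it → [e].
/s/ (between /e/ and /o/) occurs between two vowels → [z] by rule 3.
/o/ stays [o].
/r/ (word-final) is in the target of rule 2 but the environment (between two vowels) is not met → [r].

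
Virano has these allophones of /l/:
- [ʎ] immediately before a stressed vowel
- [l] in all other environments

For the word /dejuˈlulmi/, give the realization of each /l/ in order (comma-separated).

[ʎ], [l]

Occurrence 1 (position 5): immediately before a stressed vowel → [ʎ].
Occurrence 2 (position 7): no conditioning environment matches → elsewhere allophone [l].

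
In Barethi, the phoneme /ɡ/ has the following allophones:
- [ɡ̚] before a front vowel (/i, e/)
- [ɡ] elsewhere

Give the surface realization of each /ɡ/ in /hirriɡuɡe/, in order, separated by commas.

Occurrence 1 (position 6): no conditioning environment matches → elsewhere allophone [ɡ].
Occurrence 2 (position 8): before a front vowel (/i, e/) → [ɡ̚].

[ɡ], [ɡ̚]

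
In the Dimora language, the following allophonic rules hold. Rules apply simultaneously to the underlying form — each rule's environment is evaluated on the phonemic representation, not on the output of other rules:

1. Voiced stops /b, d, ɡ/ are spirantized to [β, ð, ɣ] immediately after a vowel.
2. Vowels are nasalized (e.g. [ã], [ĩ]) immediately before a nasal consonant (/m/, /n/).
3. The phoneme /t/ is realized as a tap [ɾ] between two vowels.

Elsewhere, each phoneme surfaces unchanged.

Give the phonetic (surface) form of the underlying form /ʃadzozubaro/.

[ʃaðzozuβaro]

/ʃ/ (word-initial): no rule targets it → [ʃ].
/a/ (between /ʃ/ and /d/) is in the target of rule 2 but the environment (before a nasal consonant) is not met → [a].
/d/ (between /a/ and /z/) occurs immediately after a vowel → [ð] by rule 1.
/z/ (between /d/ and /o/) is unaffected → [z].
/o/ — between /z/ and /z/; rule 2 does not apply here → [o].
/z/ (between /o/ and /u/) is unaffected → [z].
/u/ (between /z/ and /b/): rule 2 targets it, but not before a nasal consonant → unchanged [u].
Rule 1 applies to /b/ (between /u/ and /a/: immediately after a vowel) → [β].
/a/ (between /b/ and /r/) fails the environment for rule 2, so it stays [a].
/r/ (between /a/ and /o/): no rule targets it → [r].
/o/ (word-final) fails the environment for rule 2, so it stays [o].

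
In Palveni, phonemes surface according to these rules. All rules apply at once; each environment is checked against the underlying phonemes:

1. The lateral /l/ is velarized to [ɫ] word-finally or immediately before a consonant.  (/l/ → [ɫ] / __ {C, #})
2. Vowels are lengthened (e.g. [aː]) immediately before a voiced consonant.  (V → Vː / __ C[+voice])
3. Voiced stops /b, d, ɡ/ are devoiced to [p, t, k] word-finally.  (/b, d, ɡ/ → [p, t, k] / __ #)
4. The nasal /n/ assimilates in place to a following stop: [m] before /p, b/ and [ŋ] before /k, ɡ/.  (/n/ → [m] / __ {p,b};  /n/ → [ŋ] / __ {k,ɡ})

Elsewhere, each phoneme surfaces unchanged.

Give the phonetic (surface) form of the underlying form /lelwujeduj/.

[leːɫwuːjeːduːj]

/l/ (word-initial) fails the environment for rule 1, so it stays [l].
/e/ (between /l/ and /l/) occurs before a voiced consonant → [eː] by rule 2.
Rule 1 applies to /l/ (between /e/ and /w/: word-finally or immediately before a consonant) → [ɫ].
/w/ stays [w].
/u/ (between /w/ and /j/): before a voiced consonant, so rule 2 applies → [uː].
/j/ (between /u/ and /e/) is unaffected → [j].
/e/ (between /j/ and /d/): before a voiced consonant, so rule 2 applies → [eː].
/d/ (between /e/ and /u/): rule 3 targets it, but not word-finally → unchanged [d].
/u/ (between /d/ and /j/) occurs before a voiced consonant → [uː] by rule 2.
/j/ (word-final): no rule targets it → [j].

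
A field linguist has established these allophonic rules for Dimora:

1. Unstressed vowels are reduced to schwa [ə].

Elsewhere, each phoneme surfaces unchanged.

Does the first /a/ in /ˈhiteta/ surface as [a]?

No

/a/ (word-final) occurs in an unstressed syllable → [ə] by rule 1.
The actual realization is [ə], not [a].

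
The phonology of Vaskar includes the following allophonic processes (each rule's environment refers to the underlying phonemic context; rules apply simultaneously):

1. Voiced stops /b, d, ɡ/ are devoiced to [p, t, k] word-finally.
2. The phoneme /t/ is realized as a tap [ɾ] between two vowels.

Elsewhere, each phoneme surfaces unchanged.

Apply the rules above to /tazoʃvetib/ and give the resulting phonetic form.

[tazoʃveɾip]

/t/ — word-initial; rule 2 does not apply here → [t].
/a/ — not in any rule's target class → [a].
/z/ (between /a/ and /o/): no rule targets it → [z].
/o/ (between /z/ and /ʃ/) is unaffected → [o].
/ʃ/ (between /o/ and /v/): no rule targets it → [ʃ].
/v/ stays [v].
/e/ — not in any rule's target class → [e].
Rule 2 applies to /t/ (between /e/ and /i/: between two vowels) → [ɾ].
/i/ (between /t/ and /b/): no rule targets it → [i].
/b/ (word-final) occurs word-finally → [p] by rule 1.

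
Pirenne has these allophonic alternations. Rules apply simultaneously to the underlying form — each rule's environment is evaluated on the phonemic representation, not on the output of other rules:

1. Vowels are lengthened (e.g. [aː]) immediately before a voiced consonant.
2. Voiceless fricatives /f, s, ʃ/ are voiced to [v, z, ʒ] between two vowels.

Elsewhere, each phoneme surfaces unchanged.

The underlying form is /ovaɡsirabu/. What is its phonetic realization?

/o/ (word-initial): before a voiced consonant, so rule 1 applies → [oː].
Rule 1 applies to /a/ (between /v/ and /ɡ/: before a voiced consonant) → [aː].
/s/ (between /ɡ/ and /i/) fails the environment for rule 2, so it stays [s].
/i/ (between /s/ and /r/): before a voiced consonant, so rule 1 applies → [iː].
/a/ — between /r/ and /b/, before a voiced consonant — surfaces as [aː] (rule 1).
/u/ (word-final): rule 1 targets it, but not before a voiced consonant → unchanged [u].

[oːvaːɡsiːraːbu]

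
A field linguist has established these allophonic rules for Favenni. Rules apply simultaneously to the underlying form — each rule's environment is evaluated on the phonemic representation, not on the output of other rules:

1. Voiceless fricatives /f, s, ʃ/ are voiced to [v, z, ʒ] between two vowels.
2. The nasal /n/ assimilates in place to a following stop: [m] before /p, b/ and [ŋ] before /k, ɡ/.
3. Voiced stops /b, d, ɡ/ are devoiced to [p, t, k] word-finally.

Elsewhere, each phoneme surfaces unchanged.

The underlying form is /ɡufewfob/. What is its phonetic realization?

/ɡ/ (word-initial) fails the environment for rule 3, so it stays [ɡ].
/u/ — not in any rule's target class → [u].
/f/ (between /u/ and /e/) occurs between two vowels → [v] by rule 1.
/e/ — not in any rule's target class → [e].
/w/ stays [w].
/f/ — between /w/ and /o/; rule 1 does not apply here → [f].
/o/ (between /f/ and /b/) is unaffected → [o].
/b/ — word-final, word-finally — surfaces as [p] (rule 3).

[ɡuvewfop]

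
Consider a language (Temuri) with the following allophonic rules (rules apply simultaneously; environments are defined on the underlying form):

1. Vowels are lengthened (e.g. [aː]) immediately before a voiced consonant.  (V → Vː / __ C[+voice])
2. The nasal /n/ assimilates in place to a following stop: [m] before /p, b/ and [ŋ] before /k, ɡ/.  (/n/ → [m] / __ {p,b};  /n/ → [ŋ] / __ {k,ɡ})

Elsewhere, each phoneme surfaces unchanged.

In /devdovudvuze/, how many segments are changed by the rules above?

4

Segments that undergo a rule: /e/ → [eː] (rule 1); /o/ → [oː] (rule 1); /u/ → [uː] (rule 1); /u/ → [uː] (rule 1).
All other segments surface unchanged.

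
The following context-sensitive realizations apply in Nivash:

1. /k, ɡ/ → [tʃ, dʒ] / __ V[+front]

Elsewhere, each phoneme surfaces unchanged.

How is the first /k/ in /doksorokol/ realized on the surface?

[k]

/k/ (between /o/ and /s/): rule 1 targets it, but not before a front vowel → unchanged [k].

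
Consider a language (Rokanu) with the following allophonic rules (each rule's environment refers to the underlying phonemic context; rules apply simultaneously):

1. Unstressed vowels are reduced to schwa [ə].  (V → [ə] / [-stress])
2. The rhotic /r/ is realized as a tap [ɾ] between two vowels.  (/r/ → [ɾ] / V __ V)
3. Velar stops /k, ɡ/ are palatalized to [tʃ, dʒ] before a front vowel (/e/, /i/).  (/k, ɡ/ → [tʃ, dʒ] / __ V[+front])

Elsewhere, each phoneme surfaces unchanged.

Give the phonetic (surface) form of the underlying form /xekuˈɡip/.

[xəkəˈdʒip]

/x/ stays [x].
/e/ (between /x/ and /k/) occurs in an unstressed syllable → [ə] by rule 1.
/k/ (between /e/ and /u/) fails the environment for rule 3, so it stays [k].
/u/ (between /k/ and /ɡ/) occurs in an unstressed syllable → [ə] by rule 1.
/ɡ/ (between /u/ and /i/) occurs before a front vowel → [dʒ] by rule 3.
/i/ (between /ɡ/ and /p/) is in the target of rule 1 but the environment (in an unstressed syllable) is not met → [i].
/p/ (word-final) is unaffected → [p].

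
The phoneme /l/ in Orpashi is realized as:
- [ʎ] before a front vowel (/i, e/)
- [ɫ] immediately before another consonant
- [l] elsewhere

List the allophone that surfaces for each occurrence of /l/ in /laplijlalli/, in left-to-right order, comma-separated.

[l], [ʎ], [l], [ɫ], [ʎ]

Occurrence 1 (position 1): no conditioning environment matches → elsewhere allophone [l].
Occurrence 2 (position 4): before a front vowel (/i, e/) → [ʎ].
Occurrence 3 (position 7): no conditioning environment matches → elsewhere allophone [l].
Occurrence 4 (position 9): immediately before another consonant → [ɫ].
Occurrence 5 (position 10): before a front vowel (/i, e/) → [ʎ].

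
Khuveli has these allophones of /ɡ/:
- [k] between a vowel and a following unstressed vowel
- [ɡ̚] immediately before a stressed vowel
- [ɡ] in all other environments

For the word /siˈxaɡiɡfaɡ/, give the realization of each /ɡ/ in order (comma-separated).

[k], [ɡ], [ɡ]

Occurrence 1 (position 5): between a vowel and a following unstressed vowel → [k].
Occurrence 2 (position 7): no conditioning environment matches → elsewhere allophone [ɡ].
Occurrence 3 (position 10): no conditioning environment matches → elsewhere allophone [ɡ].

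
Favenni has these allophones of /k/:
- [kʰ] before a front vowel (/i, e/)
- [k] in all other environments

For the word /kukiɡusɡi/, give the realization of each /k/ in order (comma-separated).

[k], [kʰ]

Occurrence 1 (position 1): no conditioning environment matches → elsewhere allophone [k].
Occurrence 2 (position 3): before a front vowel (/i, e/) → [kʰ].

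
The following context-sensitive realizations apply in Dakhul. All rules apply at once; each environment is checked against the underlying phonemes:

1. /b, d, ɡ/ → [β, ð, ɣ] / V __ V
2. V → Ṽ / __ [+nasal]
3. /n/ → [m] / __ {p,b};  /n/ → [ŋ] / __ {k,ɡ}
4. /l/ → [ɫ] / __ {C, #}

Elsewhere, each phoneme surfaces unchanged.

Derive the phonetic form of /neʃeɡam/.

[neʃeɣãm]

/n/ (word-initial) is in the target of rule 3 but the environment (before a labial or velar stop) is not met → [n].
/e/ (between /n/ and /ʃ/): rule 2 targets it, but not before a nasal consonant → unchanged [e].
/ʃ/ (between /e/ and /e/): no rule targets it → [ʃ].
/e/ (between /ʃ/ and /ɡ/): rule 2 targets it, but not before a nasal consonant → unchanged [e].
/ɡ/ — between /e/ and /a/, between two vowels — surfaces as [ɣ] (rule 1).
/a/ meets the environment for rule 2 (before a nasal consonant) → [ã].
/m/ (word-final): no rule targets it → [m].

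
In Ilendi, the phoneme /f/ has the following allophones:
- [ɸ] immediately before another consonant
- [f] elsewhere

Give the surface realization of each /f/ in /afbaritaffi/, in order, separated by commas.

Occurrence 1 (position 2): immediately before another consonant → [ɸ].
Occurrence 2 (position 9): immediately before another consonant → [ɸ].
Occurrence 3 (position 10): no conditioning environment matches → elsewhere allophone [f].

[ɸ], [ɸ], [f]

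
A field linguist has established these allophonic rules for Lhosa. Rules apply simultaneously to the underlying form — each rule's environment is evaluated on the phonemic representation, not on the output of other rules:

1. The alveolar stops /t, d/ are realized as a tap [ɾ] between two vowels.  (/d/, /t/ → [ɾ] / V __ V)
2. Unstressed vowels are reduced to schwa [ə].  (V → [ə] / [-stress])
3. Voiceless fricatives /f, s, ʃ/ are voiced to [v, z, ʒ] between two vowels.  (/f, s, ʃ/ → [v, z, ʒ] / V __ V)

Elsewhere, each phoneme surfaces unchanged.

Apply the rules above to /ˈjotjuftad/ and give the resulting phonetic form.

[ˈjotjəftəd]

/o/ (between /j/ and /t/) is in the target of rule 2 but the environment (in an unstressed syllable) is not met → [o].
/t/ (between /o/ and /j/): rule 1 targets it, but not between two vowels → unchanged [t].
/u/ — between /j/ and /f/, in an unstressed syllable — surfaces as [ə] (rule 2).
/f/ (between /u/ and /t/) fails the environment for rule 3, so it stays [f].
/t/ (between /f/ and /a/) fails the environment for rule 1, so it stays [t].
/a/ — between /t/ and /d/, in an unstressed syllable — surfaces as [ə] (rule 2).
/d/ (word-final) is in the target of rule 1 but the environment (between two vowels) is not met → [d].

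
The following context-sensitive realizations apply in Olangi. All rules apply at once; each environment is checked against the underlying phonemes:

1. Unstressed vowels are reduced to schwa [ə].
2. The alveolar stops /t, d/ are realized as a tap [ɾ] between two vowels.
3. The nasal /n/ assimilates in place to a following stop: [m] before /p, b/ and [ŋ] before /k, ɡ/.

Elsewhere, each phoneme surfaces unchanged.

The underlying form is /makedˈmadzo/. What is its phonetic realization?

[məkədˈmadzə]

/m/ (word-initial) is unaffected → [m].
/a/ — between /m/ and /k/, in an unstressed syllable — surfaces as [ə] (rule 1).
/k/ — not in any rule's target class → [k].
/e/ (between /k/ and /d/): in an unstressed syllable, so rule 1 applies → [ə].
/d/ (between /e/ and /m/) is in the target of rule 2 but the environment (between two vowels) is not met → [d].
/m/ — not in any rule's target class → [m].
/a/ — between /m/ and /d/; rule 1 does not apply here → [a].
/d/ — between /a/ and /z/; rule 2 does not apply here → [d].
/z/ — not in any rule's target class → [z].
/o/ meets the environment for rule 1 (in an unstressed syllable) → [ə].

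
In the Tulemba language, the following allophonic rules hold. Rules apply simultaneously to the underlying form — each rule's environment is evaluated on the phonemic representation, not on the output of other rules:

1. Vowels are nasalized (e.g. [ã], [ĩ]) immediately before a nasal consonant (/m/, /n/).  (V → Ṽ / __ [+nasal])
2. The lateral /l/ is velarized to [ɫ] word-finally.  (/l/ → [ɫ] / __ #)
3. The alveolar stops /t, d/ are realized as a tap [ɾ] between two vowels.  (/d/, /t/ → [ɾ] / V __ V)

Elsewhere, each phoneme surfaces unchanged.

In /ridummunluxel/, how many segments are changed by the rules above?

4

Segments that undergo a rule: /d/ → [ɾ] (rule 3); /u/ → [ũ] (rule 1); /u/ → [ũ] (rule 1); /l/ → [ɫ] (rule 2).
All other segments surface unchanged.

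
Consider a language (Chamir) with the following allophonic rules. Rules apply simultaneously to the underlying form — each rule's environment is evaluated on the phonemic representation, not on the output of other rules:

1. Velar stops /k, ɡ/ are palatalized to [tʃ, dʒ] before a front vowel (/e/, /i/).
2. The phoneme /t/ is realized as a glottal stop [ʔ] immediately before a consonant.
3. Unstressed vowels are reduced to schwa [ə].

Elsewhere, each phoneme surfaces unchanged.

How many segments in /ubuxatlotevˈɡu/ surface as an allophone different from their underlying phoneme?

6

Segments that undergo a rule: /u/ → [ə] (rule 3); /u/ → [ə] (rule 3); /a/ → [ə] (rule 3); /t/ → [ʔ] (rule 2); /o/ → [ə] (rule 3); /e/ → [ə] (rule 3).
All other segments surface unchanged.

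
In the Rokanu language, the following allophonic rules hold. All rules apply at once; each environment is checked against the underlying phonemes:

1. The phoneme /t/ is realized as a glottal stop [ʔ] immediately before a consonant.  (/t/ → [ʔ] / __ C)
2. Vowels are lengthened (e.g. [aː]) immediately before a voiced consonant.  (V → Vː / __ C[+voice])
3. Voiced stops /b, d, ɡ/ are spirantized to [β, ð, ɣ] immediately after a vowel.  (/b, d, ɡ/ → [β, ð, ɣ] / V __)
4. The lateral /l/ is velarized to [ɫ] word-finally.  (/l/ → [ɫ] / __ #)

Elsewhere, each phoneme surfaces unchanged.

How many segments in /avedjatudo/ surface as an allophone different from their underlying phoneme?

5

Segments that undergo a rule: /a/ → [aː] (rule 2); /e/ → [eː] (rule 2); /d/ → [ð] (rule 3); /u/ → [uː] (rule 2); /d/ → [ð] (rule 3).
All other segments surface unchanged.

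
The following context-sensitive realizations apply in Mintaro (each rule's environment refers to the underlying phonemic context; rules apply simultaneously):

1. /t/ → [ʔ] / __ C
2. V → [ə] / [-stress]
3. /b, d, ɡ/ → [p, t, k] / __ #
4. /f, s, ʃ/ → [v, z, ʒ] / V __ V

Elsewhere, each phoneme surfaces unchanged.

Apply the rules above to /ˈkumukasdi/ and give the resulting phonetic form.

/u/ — between /k/ and /m/; rule 2 does not apply here → [u].
/u/ (between /m/ and /k/): in an unstressed syllable, so rule 2 applies → [ə].
/a/ — between /k/ and /s/, in an unstressed syllable — surfaces as [ə] (rule 2).
/s/ (between /a/ and /d/): rule 4 targets it, but not between two vowels → unchanged [s].
/d/ (between /s/ and /i/): rule 3 targets it, but not word-finally → unchanged [d].
/i/ (word-final): in an unstressed syllable, so rule 2 applies → [ə].

[ˈkuməkəsdə]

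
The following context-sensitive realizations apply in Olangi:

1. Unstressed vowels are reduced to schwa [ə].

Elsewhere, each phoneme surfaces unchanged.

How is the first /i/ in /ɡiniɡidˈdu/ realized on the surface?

[ə]

Rule 1 applies to /i/ (between /ɡ/ and /n/: in an unstressed syllable) → [ə].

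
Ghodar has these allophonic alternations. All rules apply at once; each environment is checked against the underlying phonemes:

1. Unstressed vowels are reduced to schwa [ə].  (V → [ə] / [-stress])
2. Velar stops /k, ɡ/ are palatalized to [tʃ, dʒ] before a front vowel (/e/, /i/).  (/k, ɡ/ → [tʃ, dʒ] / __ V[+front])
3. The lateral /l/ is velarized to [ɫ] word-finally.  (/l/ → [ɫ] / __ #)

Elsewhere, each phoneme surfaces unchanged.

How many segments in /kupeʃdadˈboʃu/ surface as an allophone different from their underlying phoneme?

4

Segments that undergo a rule: /u/ → [ə] (rule 1); /e/ → [ə] (rule 1); /a/ → [ə] (rule 1); /u/ → [ə] (rule 1).
All other segments surface unchanged.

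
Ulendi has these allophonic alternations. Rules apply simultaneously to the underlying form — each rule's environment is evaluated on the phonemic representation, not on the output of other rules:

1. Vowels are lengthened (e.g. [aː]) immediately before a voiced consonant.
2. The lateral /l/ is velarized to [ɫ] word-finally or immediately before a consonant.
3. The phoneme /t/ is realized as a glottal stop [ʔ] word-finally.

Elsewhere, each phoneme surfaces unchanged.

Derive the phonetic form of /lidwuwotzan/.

[liːdwuːwotzaːn]

/l/ (word-initial) fails the environment for rule 2, so it stays [l].
/i/ (between /l/ and /d/): before a voiced consonant, so rule 1 applies → [iː].
/d/ (between /i/ and /w/): no rule targets it → [d].
/w/ — not in any rule's target class → [w].
/u/ — between /w/ and /w/, before a voiced consonant — surfaces as [uː] (rule 1).
/w/ — not in any rule's target class → [w].
/o/ (between /w/ and /t/) fails the environment for rule 1, so it stays [o].
/t/ (between /o/ and /z/) is in the target of rule 3 but the environment (word-finally) is not met → [t].
/z/ (between /t/ and /a/): no rule targets it → [z].
/a/ meets the environment for rule 1 (before a voiced consonant) → [aː].
/n/ (word-final) is unaffected → [n].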